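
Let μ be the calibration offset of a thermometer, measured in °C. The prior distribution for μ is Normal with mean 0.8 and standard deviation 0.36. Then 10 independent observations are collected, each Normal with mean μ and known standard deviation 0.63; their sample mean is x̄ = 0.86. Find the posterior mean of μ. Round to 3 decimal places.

Prior precision 1/τ₀² = 1/0.36² = 7.71605; data precision n/σ² = 10/0.63² = 25.1953.
Posterior precision = 7.71605 + 25.1953 = 32.9113.
Posterior mean = (7.71605·0.8 + 25.1953·0.86) / 32.9113 = 0.846.

Posterior mean ≈ 0.846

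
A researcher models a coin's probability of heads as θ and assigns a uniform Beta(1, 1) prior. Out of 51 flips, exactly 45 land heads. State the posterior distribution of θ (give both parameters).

Posterior: Beta(46, 7)

The binomial likelihood is conjugate to the Beta prior: with 45 successes and 6 failures, the posterior is Beta(1+45, 1+6) = Beta(46, 7).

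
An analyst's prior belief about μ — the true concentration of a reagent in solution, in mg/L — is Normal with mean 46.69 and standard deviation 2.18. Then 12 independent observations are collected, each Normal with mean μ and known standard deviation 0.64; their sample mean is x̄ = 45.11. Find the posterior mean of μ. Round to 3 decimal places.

Posterior mean ≈ 45.121

Prior precision 1/τ₀² = 1/2.18² = 0.210420; data precision n/σ² = 12/0.64² = 29.2969.
Posterior precision = 0.210420 + 29.2969 = 29.5073.
Posterior mean = (0.210420·46.69 + 29.2969·45.11) / 29.5073 = 45.121.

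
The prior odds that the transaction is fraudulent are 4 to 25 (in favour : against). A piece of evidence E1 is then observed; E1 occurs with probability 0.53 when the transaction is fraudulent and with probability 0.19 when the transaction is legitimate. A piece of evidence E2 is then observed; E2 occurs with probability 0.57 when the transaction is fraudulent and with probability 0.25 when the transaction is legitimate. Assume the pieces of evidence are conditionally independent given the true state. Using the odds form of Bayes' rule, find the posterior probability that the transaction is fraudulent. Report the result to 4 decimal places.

Prior odds = 4/25 = 0.16000. In log-odds, ln(0.16000) = -1.8326.
Add log likelihood ratios: ln(2.7895) + ln(2.2800) = 1.8500.
Posterior log-odds = 0.017447, so posterior odds = exp(0.017447) = 1.0176. Converting, P(H|E) = 1.0176/2.0176 = 0.5044.

Posterior probability ≈ 0.5044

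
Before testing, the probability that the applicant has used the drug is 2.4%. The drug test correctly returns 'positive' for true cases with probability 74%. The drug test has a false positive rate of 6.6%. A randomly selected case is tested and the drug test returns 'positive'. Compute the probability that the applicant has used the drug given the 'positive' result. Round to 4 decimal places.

P(H | E) ≈ 0.2161

Let H be the event that the applicant has used the drug. P(H) = 0.024, so P(¬H) = 0.976. With E the 'positive' result, P(E|H) = 0.74 and P(E|¬H) = 0.066.
P(E) = 0.74·0.024 + 0.066·0.976 = 0.017760 + 0.064416 = 0.082176.
By Bayes' theorem, P(H|E) = 0.017760 / 0.082176 = 0.2161.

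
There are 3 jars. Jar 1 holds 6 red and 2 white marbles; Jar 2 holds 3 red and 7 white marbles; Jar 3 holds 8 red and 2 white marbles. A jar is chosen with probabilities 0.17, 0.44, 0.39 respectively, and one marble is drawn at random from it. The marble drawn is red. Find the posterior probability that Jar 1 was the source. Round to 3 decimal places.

P(red|Jar 1) = 0.75; P(red|Jar 2) = 0.3; P(red|Jar 3) = 0.8.
Prior × likelihood for each source: 0.17·0.75=0.1275, 0.44·0.3=0.1320, 0.39·0.8=0.3120. Summing gives P(red) = 0.57150.
P(Jar 1 | red) = 0.1275 / 0.57150 = 0.223.

Posterior probability ≈ 0.223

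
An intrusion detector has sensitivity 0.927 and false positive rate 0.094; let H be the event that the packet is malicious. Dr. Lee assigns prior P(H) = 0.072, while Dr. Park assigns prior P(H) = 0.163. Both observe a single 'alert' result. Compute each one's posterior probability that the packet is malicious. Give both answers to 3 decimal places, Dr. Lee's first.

P('+'|H) = 0.927, P('+'|¬H) = 0.094.
Dr. Lee: numerator 0.927·0.072 = 0.066744; evidence = 0.066744+0.094·0.928 = 0.15398; posterior = 0.433.
Dr. Park: numerator 0.927·0.163 = 0.15110; evidence = 0.15110+0.094·0.837 = 0.22978; posterior = 0.658.

Dr. Lee: 0.433; Dr. Park: 0.658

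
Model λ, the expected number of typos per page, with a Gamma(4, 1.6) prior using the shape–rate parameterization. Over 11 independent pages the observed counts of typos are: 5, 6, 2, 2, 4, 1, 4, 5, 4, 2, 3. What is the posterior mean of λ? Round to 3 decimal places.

Posterior mean ≈ 3.333

Total count ∑xᵢ = 38 over n = 11 pages.
Gamma is conjugate to the Poisson likelihood: posterior is Gamma(shape = 4+38 = 42, rate = 1.6+11 = 12.6).
E[λ | data] = 42/12.6 = 3.333.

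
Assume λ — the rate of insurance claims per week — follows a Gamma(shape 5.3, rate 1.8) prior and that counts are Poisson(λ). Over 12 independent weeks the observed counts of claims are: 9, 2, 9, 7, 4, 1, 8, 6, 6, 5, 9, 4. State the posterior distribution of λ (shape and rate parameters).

Posterior: Gamma(shape=75.3, rate=13.8)

The Poisson likelihood adds the total count to the shape and the number of exposure periods to the rate. Here ∑xᵢ = 70 and n = 12, so shape 5.3→75.3 and rate 1.8→13.8.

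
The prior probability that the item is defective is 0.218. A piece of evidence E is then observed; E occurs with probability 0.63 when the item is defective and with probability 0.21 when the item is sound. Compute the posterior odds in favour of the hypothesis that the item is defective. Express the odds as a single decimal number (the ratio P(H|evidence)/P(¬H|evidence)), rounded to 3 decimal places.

Prior odds = 0.218/(1−0.218) = 0.27877. In log-odds, ln(0.27877) = -1.2774.
Add log likelihood ratio: ln(3.0000) = 1.0986.
Posterior log-odds = -0.17875, so posterior odds = exp(-0.17875) = 0.83632.

Posterior odds ≈ 0.836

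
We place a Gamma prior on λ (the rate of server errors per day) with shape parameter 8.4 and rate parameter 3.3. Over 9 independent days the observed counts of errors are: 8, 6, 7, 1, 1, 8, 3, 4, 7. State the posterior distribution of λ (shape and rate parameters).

Posterior: Gamma(shape=53.4, rate=12.3)

The Poisson likelihood adds the total count to the shape and the number of exposure periods to the rate. Here ∑xᵢ = 45 and n = 9, so shape 8.4→53.4 and rate 3.3→12.3.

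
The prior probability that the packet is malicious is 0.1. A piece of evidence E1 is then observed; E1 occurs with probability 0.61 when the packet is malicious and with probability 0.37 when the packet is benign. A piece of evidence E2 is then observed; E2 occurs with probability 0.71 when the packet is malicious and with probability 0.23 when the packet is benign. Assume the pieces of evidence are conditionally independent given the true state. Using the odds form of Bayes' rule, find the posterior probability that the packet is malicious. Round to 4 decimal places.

Prior odds = 0.1/(1−0.1) = 0.11111.
Likelihood ratio for E1 = 0.61/0.37 = 1.6486.
Likelihood ratio for E2 = 0.71/0.23 = 3.0870.
Posterior odds = prior odds × LR₁ × LR₂ = 0.56548.
Posterior probability = odds/(1+odds) = 0.56548/1.5655 = 0.3612.

Posterior probability ≈ 0.3612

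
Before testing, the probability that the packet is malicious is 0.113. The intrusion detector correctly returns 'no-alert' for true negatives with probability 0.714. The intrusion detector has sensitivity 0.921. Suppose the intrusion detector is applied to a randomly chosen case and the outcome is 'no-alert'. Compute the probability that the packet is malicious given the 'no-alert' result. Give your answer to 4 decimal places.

Let H be the event that the packet is malicious. P(H) = 0.113, so P(¬H) = 0.887. With E the 'no-alert' result, P(E|H) = 0.079 and P(E|¬H) = 0.714.
P(E) = 0.079·0.113 + 0.714·0.887 = 0.0089270 + 0.63332 = 0.64224.
By Bayes' theorem, P(H|E) = 0.0089270 / 0.64224 = 0.0139.

P(H | E) ≈ 0.0139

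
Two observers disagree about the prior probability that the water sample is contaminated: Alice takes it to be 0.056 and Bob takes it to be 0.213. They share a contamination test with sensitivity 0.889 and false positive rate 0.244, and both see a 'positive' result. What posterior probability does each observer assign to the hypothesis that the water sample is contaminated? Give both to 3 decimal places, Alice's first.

Alice: 0.178; Bob: 0.496

The likelihood ratio for a 'positive' result is 0.889/0.244 = 3.6434.
Alice: prior odds 0.056/0.944 = 0.059322; posterior odds 0.21614; posterior probability 0.178.
Bob: prior odds 0.213/0.787 = 0.27065; posterior odds 0.98609; posterior probability 0.496.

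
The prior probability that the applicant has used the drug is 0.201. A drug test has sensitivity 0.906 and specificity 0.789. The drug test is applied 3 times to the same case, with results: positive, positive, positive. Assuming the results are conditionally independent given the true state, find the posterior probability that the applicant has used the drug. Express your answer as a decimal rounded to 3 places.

Posterior P(H) ≈ 0.952

Let H be the event that the applicant has used the drug; start with P(H) = 0.201. P('positive'|H) = 0.906, P('positive'|¬H) = 0.211.
Update on result 1 ('positive'): P(H) ← 0.906·0.2010 / (0.906·0.2010 + 0.211·0.7990) = 0.18211/0.35069 = 0.5193.
Update on result 2 ('positive'): P(H) ← 0.906·0.5193 / (0.906·0.5193 + 0.211·0.4807) = 0.47046/0.57189 = 0.8226.
Update on result 3 ('positive'): P(H) ← 0.906·0.8226 / (0.906·0.8226 + 0.211·0.1774) = 0.74531/0.78273 = 0.9522.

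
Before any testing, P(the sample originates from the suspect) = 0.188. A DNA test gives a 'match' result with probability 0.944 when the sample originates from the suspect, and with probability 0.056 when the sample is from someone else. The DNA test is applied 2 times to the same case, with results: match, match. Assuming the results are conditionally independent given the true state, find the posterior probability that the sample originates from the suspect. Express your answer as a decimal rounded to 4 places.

With H the event that the sample originates from the suspect, the joint likelihood of the observed sequence is P(data|H) = 0.944·0.944 = 0.89114 and P(data|¬H) = 0.056·0.056 = 0.0031360.
Bayes: P(H|data) = 0.188·0.89114 / (0.188·0.89114 + 0.812·0.0031360) = 0.16753/0.17008 = 0.9850.

Posterior P(H) ≈ 0.9850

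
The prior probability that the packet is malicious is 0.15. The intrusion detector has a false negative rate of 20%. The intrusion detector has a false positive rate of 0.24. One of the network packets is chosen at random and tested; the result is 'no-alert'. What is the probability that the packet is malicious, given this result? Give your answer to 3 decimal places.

P(H | E) ≈ 0.044

Let H be the event that the packet is malicious. P(H) = 0.15, so P(¬H) = 0.85. With E the 'no-alert' result, P(E|H) = 0.2 and P(E|¬H) = 0.76.
P(E) = 0.2·0.15 + 0.76·0.85 = 0.030000 + 0.64600 = 0.67600.
By Bayes' theorem, P(H|E) = 0.030000 / 0.67600 = 0.044.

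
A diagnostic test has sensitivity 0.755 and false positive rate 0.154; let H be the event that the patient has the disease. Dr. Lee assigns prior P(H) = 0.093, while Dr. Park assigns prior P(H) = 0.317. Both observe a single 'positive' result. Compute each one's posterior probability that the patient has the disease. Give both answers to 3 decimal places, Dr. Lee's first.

Dr. Lee: 0.335; Dr. Park: 0.695

The likelihood ratio for a 'positive' result is 0.755/0.154 = 4.9026.
Dr. Lee: prior odds 0.093/0.907 = 0.10254; posterior odds 0.50269; posterior probability 0.335.
Dr. Park: prior odds 0.317/0.683 = 0.46413; posterior odds 2.2754; posterior probability 0.695.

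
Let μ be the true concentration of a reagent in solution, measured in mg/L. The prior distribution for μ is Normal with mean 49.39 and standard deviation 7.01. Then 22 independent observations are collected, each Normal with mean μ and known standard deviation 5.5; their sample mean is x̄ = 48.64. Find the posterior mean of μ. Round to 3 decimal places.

Posterior mean ≈ 48.660

Prior precision 1/τ₀² = 1/7.01² = 0.0203500; data precision n/σ² = 22/5.5² = 0.727273.
Posterior precision = 0.0203500 + 0.727273 = 0.747623.
Posterior mean = (0.0203500·49.39 + 0.727273·48.64) / 0.747623 = 48.660.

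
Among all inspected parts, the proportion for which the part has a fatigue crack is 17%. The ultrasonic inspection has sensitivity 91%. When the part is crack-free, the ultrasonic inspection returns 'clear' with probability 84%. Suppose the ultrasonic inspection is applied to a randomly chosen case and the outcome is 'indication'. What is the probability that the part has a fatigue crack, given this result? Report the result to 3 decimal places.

Let H be the event that the part has a fatigue crack. P(H) = 0.17, so P(¬H) = 0.83. With E the 'indication' result, P(E|H) = 0.91 and P(E|¬H) = 0.16.
P(E) = 0.91·0.17 + 0.16·0.83 = 0.15470 + 0.13280 = 0.28750.
By Bayes' theorem, P(H|E) = 0.15470 / 0.28750 = 0.538.

P(H | E) ≈ 0.538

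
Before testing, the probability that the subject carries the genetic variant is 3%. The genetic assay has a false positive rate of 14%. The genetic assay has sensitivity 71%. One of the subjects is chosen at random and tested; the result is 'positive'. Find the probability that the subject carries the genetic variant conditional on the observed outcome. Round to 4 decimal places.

P(H | E) ≈ 0.1356

Let H be the event that the subject carries the genetic variant. P(H) = 0.03, so P(¬H) = 0.97. With E the 'positive' result, P(E|H) = 0.71 and P(E|¬H) = 0.14.
P(E) = 0.71·0.03 + 0.14·0.97 = 0.021300 + 0.13580 = 0.15710.
By Bayes' theorem, P(H|E) = 0.021300 / 0.15710 = 0.1356.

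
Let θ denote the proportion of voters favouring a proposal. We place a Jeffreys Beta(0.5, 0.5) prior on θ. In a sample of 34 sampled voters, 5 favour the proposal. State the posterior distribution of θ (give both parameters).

Posterior: Beta(5.5, 29.5)

The binomial likelihood is conjugate to the Beta prior: with 5 successes and 29 failures, the posterior is Beta(0.5+5, 0.5+29) = Beta(5.5, 29.5).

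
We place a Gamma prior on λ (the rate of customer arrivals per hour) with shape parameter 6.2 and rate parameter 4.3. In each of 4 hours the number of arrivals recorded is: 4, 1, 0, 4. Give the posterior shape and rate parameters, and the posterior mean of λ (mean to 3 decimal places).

The Poisson likelihood adds the total count to the shape and the number of exposure periods to the rate. Here ∑xᵢ = 9 and n = 4, so shape 6.2→15.2 and rate 4.3→8.3.
Posterior mean = shape/rate = 15.2/8.3 = 1.831.

Posterior: Gamma(shape=15.2, rate=8.3); mean ≈ 1.831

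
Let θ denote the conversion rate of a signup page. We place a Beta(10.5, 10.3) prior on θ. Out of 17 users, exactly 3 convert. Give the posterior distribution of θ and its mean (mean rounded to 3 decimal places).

The binomial likelihood is conjugate to the Beta prior: with 3 successes and 14 failures, the posterior is Beta(10.5+3, 10.3+14) = Beta(13.5, 24.3).
E[θ | data] = 13.5/(13.5+24.3) = 0.357.

Posterior: Beta(13.5, 24.3); mean ≈ 0.357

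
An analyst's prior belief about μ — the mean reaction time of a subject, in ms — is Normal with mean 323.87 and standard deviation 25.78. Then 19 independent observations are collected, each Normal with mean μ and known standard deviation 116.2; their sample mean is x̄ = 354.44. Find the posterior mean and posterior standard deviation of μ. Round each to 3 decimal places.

Prior precision 1/τ₀² = 1/25.78² = 0.00150465; data precision n/σ² = 19/116.2² = 0.00140715.
Posterior precision = 0.00150465 + 0.00140715 = 0.00291180, giving posterior SD = 1/√0.00291180 = 18.532.
Posterior mean = (0.00150465·323.87 + 0.00140715·354.44) / 0.00291180 = 338.643.

Posterior mean ≈ 338.643; posterior SD ≈ 18.532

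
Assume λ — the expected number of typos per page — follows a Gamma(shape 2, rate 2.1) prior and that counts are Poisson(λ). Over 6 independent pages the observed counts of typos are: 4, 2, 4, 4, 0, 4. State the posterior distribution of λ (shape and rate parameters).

Posterior: Gamma(shape=20, rate=8.1)

The Poisson likelihood adds the total count to the shape and the number of exposure periods to the rate. Here ∑xᵢ = 18 and n = 6, so shape 2→20 and rate 2.1→8.1.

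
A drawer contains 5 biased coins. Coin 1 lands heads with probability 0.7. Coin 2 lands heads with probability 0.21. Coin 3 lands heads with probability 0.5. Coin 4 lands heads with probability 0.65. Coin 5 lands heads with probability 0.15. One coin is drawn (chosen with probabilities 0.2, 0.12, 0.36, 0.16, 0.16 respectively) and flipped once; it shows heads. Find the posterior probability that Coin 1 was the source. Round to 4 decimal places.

P(heads|C1) = 0.7; P(heads|C2) = 0.21; P(heads|C3) = 0.5; P(heads|C4) = 0.65; P(heads|C5) = 0.15.
Prior × likelihood for each source: 0.2·0.7=0.1400, 0.12·0.21=0.02520, 0.36·0.5=0.1800, 0.16·0.65=0.1040, 0.16·0.15=0.02400. Summing gives P(heads) = 0.47320.
P(Coin 1 | heads) = 0.1400 / 0.47320 = 0.2959.

Posterior probability ≈ 0.2959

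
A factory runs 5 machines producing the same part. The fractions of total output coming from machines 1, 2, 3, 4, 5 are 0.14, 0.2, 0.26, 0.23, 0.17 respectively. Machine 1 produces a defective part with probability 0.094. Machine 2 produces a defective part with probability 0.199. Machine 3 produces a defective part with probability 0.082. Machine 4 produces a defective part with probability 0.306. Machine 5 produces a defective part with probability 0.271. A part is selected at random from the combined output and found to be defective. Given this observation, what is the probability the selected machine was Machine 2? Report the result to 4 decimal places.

Tabulate prior·likelihood by source: [1] prior 0.14, lik 0.094, product 0.01316; [2] prior 0.2, lik 0.199, product 0.03980; [3] prior 0.26, lik 0.082, product 0.02132; [4] prior 0.23, lik 0.306, product 0.07038; [5] prior 0.17, lik 0.271, product 0.04607.
Normalizing constant = 0.19073; the posterior for Machine 2 is its product over the sum, 0.03980/0.19073 = 0.2087.

Posterior probability ≈ 0.2087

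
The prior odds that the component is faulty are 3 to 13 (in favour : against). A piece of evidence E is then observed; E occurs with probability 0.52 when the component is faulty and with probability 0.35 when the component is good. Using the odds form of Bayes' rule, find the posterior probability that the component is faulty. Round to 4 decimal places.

Prior odds = 3/13 = 0.23077.
Likelihood ratio for E = 0.52/0.35 = 1.4857.
Posterior odds = prior odds × LR = 0.34286.
Posterior probability = odds/(1+odds) = 0.34286/1.3429 = 0.2553.

Posterior probability ≈ 0.2553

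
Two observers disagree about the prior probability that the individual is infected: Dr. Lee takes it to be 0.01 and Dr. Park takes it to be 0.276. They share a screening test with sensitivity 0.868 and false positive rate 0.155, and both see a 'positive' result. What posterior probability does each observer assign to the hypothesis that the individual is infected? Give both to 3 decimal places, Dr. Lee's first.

The likelihood ratio for a 'positive' result is 0.868/0.155 = 5.6000.
Dr. Lee: prior odds 0.01/0.99 = 0.010101; posterior odds 0.056566; posterior probability 0.054.
Dr. Park: prior odds 0.276/0.724 = 0.38122; posterior odds 2.1348; posterior probability 0.681.

Dr. Lee: 0.054; Dr. Park: 0.681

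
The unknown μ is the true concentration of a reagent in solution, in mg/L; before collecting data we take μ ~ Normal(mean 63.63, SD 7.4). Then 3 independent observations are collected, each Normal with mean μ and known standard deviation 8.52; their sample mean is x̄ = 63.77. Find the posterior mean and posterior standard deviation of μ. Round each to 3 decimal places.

Prior precision 1/τ₀² = 1/7.4² = 0.0182615; data precision n/σ² = 3/8.52² = 0.0413278.
Posterior precision = 0.0182615 + 0.0413278 = 0.0595893, giving posterior SD = 1/√0.0595893 = 4.097.
Posterior mean = (0.0182615·63.63 + 0.0413278·63.77) / 0.0595893 = 63.727.

Posterior mean ≈ 63.727; posterior SD ≈ 4.097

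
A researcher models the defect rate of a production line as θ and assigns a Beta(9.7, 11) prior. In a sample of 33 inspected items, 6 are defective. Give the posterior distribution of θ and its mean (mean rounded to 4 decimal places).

Observing 6 successes and 27 failures updates Beta(9.7, 11) by adding the success and failure counts to the two shape parameters: α = 9.7+6 = 15.7, β = 11+27 = 38.
Posterior mean = α/(α+β) = 15.7/53.7 = 0.2924.

Posterior: Beta(15.7, 38); mean ≈ 0.2924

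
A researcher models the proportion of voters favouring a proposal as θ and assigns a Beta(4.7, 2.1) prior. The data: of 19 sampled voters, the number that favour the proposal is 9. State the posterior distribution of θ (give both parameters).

Posterior: Beta(13.7, 12.1)

The binomial likelihood is conjugate to the Beta prior: with 9 successes and 10 failures, the posterior is Beta(4.7+9, 2.1+10) = Beta(13.7, 12.1).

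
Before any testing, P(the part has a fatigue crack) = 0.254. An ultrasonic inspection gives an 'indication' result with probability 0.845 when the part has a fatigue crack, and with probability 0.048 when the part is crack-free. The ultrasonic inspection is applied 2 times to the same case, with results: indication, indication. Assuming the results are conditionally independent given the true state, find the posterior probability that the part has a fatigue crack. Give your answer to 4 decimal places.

Posterior P(H) ≈ 0.9906

Let H be the event that the part has a fatigue crack; start with P(H) = 0.254. P('indication'|H) = 0.845, P('indication'|¬H) = 0.048.
Update on result 1 ('indication'): P(H) ← 0.845·0.2540 / (0.845·0.2540 + 0.048·0.7460) = 0.21463/0.25044 = 0.8570.
Update on result 2 ('indication'): P(H) ← 0.845·0.8570 / (0.845·0.8570 + 0.048·0.1430) = 0.72418/0.73104 = 0.9906.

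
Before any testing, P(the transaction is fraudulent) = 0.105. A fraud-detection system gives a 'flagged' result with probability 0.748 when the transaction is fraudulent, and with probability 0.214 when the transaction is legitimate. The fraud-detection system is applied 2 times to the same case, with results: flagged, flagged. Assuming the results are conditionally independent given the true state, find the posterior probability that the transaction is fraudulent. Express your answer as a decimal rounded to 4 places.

Let H be the event that the transaction is fraudulent; start with P(H) = 0.105. P('flagged'|H) = 0.748, P('flagged'|¬H) = 0.214.
Update on result 1 ('flagged'): P(H) ← 0.748·0.1050 / (0.748·0.1050 + 0.214·0.8950) = 0.078540/0.27007 = 0.2908.
Update on result 2 ('flagged'): P(H) ← 0.748·0.2908 / (0.748·0.2908 + 0.214·0.7092) = 0.21753/0.36929 = 0.5890.

Posterior P(H) ≈ 0.5890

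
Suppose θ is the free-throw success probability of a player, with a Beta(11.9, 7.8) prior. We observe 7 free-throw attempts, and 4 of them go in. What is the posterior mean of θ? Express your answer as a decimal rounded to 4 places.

Posterior mean ≈ 0.5955

The binomial likelihood is conjugate to the Beta prior: with 4 successes and 3 failures, the posterior is Beta(11.9+4, 7.8+3) = Beta(15.9, 10.8).
Posterior mean = α/(α+β) = 15.9/26.7 = 0.5955.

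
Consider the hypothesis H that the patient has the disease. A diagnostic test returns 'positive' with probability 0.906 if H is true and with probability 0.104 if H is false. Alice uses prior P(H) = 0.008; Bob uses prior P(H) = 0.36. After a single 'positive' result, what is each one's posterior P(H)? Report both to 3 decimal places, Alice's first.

P('+'|H) = 0.906, P('+'|¬H) = 0.104.
Alice: numerator 0.906·0.008 = 0.0072480; evidence = 0.0072480+0.104·0.992 = 0.11042; posterior = 0.066.
Bob: numerator 0.906·0.36 = 0.32616; evidence = 0.32616+0.104·0.64 = 0.39272; posterior = 0.831.

Alice: 0.066; Bob: 0.831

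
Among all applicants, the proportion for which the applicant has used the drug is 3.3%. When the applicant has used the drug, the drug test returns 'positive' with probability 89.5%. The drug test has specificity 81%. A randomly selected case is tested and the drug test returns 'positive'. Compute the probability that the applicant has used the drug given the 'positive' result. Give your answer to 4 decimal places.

Write H for 'the applicant has used the drug'. Prior odds H:¬H = 0.033/0.967 = 0.034126. For the 'positive' outcome, the likelihood ratio is 0.895/0.19 = 4.7105.
Posterior odds = 0.034126 × 4.7105 = 0.16075, so P(H|E) = 0.16075/(1+0.16075) = 0.1385.

P(H | E) ≈ 0.1385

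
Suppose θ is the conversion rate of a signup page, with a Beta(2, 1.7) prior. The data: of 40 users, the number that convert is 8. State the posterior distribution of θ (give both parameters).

The binomial likelihood is conjugate to the Beta prior: with 8 successes and 32 failures, the posterior is Beta(2+8, 1.7+32) = Beta(10, 33.7).

Posterior: Beta(10, 33.7)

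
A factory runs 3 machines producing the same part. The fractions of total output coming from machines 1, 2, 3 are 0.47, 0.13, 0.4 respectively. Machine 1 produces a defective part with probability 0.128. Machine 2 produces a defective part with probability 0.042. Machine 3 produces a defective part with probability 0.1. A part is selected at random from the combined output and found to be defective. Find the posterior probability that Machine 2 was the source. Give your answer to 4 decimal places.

P(defective|M1) = 0.128; P(defective|M2) = 0.042; P(defective|M3) = 0.1.
Prior × likelihood for each source: 0.47·0.128=0.06016, 0.13·0.042=0.005460, 0.4·0.1=0.04000. Summing gives P(defective) = 0.10562.
P(Machine 2 | defective) = 0.005460 / 0.10562 = 0.0517.

Posterior probability ≈ 0.0517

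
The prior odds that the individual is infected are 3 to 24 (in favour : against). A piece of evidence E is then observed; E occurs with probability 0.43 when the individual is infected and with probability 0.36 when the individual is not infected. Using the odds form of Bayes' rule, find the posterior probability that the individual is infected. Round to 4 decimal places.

Prior odds = 3/24 = 0.12500. In log-odds, ln(0.12500) = -2.0794.
Add log likelihood ratio: ln(1.1944) = 0.17768.
Posterior log-odds = -1.9018, so posterior odds = exp(-1.9018) = 0.14931. Converting, P(H|E) = 0.14931/1.1493 = 0.1299.

Posterior probability ≈ 0.1299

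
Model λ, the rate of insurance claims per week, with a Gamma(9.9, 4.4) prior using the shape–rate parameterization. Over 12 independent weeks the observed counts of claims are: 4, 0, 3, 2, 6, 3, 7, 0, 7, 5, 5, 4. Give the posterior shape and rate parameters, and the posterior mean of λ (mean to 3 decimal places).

Posterior: Gamma(shape=55.9, rate=16.4); mean ≈ 3.409

The Poisson likelihood adds the total count to the shape and the number of exposure periods to the rate. Here ∑xᵢ = 46 and n = 12, so shape 9.9→55.9 and rate 4.4→16.4.
Posterior mean = shape/rate = 55.9/16.4 = 3.409.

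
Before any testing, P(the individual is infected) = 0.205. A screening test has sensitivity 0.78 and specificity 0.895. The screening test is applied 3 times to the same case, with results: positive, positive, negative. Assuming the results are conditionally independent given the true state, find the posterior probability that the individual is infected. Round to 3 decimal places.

Let H be the event that the individual is infected; start with P(H) = 0.205. P('positive'|H) = 0.78, P('positive'|¬H) = 0.105.
Update on result 1 ('positive'): P(H) ← 0.78·0.2050 / (0.78·0.2050 + 0.105·0.7950) = 0.15990/0.24338 = 0.6570.
Update on result 2 ('positive'): P(H) ← 0.78·0.6570 / (0.78·0.6570 + 0.105·0.3430) = 0.51247/0.54848 = 0.9343.
Update on result 3 ('negative'): P(H) ← 0.22·0.9343 / (0.22·0.9343 + 0.895·0.0657) = 0.20555/0.26432 = 0.7777.

Posterior P(H) ≈ 0.778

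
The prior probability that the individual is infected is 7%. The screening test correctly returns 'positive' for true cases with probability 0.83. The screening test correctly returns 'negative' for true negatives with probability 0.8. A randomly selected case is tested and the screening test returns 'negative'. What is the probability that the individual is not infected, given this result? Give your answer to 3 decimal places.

Write H for 'the individual is infected'. Prior odds H:¬H = 0.07/0.93 = 0.075269. For the 'negative' outcome, the likelihood ratio is 0.17/0.8 = 0.21250.
Posterior odds = 0.075269 × 0.21250 = 0.015995, so P(H|E) = 0.015995/(1+0.015995) = 0.016. Then P(¬H|E) = 1 − 0.016 = 0.984.

P(¬H | E) ≈ 0.984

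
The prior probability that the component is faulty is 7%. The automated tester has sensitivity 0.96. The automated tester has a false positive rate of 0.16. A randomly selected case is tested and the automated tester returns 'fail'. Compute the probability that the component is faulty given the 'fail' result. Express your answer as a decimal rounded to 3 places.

P(H | E) ≈ 0.311

Let H be the event that the component is faulty. P(H) = 0.07, so P(¬H) = 0.93. With E the 'fail' result, P(E|H) = 0.96 and P(E|¬H) = 0.16.
P(E) = 0.96·0.07 + 0.16·0.93 = 0.067200 + 0.14880 = 0.21600.
By Bayes' theorem, P(H|E) = 0.067200 / 0.21600 = 0.311.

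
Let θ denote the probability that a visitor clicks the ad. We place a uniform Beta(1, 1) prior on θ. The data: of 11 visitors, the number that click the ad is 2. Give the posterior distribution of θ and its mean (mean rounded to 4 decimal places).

Posterior: Beta(3, 10); mean ≈ 0.2308

The binomial likelihood is conjugate to the Beta prior: with 2 successes and 9 failures, the posterior is Beta(1+2, 1+9) = Beta(3, 10).
Posterior mean = α/(α+β) = 3/13 = 0.2308.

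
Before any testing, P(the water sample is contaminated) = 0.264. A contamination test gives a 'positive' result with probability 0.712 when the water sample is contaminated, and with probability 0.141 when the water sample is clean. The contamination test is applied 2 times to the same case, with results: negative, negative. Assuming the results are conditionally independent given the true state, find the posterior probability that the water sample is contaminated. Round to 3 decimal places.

With H the event that the water sample is contaminated, the joint likelihood of the observed sequence is P(data|H) = 0.288·0.288 = 0.082944 and P(data|¬H) = 0.859·0.859 = 0.73788.
Bayes: P(H|data) = 0.264·0.082944 / (0.264·0.082944 + 0.736·0.73788) = 0.021897/0.56498 = 0.0388.

Posterior P(H) ≈ 0.039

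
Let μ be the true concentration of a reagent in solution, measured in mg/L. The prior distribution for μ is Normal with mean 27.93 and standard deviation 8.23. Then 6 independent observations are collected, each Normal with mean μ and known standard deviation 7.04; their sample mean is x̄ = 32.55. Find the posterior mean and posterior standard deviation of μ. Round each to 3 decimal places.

Prior precision 1/τ₀² = 1/8.23² = 0.0147639; data precision n/σ² = 6/7.04² = 0.121061.
Posterior precision = 0.0147639 + 0.121061 = 0.135825, giving posterior SD = 1/√0.135825 = 2.713.
Posterior mean = (0.0147639·27.93 + 0.121061·32.55) / 0.135825 = 32.048.

Posterior mean ≈ 32.048; posterior SD ≈ 2.713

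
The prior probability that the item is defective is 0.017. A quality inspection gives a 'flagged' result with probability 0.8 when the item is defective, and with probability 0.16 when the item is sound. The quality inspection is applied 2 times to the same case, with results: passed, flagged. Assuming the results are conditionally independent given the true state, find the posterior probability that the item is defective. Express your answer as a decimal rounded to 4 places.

Let H be the event that the item is defective; start with P(H) = 0.017. P('flagged'|H) = 0.8, P('flagged'|¬H) = 0.16.
Update on result 1 ('passed'): P(H) ← 0.2·0.0170 / (0.2·0.0170 + 0.84·0.9830) = 0.0034000/0.82912 = 0.0041.
Update on result 2 ('flagged'): P(H) ← 0.8·0.0041 / (0.8·0.0041 + 0.16·0.9959) = 0.0032806/0.16262 = 0.0202.

Posterior P(H) ≈ 0.0202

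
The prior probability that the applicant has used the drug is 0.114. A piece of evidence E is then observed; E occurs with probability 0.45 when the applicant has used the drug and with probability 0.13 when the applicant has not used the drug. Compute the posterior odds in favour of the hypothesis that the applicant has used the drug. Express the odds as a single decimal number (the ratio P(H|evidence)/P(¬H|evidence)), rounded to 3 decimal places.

Posterior odds ≈ 0.445

Prior odds = 0.114/(1−0.114) = 0.12867.
Likelihood ratio for E = 0.45/0.13 = 3.4615.
Posterior odds = prior odds × LR = 0.44539.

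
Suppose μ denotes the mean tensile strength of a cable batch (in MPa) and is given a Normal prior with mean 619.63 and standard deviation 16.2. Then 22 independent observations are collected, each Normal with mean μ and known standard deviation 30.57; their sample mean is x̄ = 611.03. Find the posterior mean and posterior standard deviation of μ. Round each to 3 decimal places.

With known σ, the Normal prior is conjugate. Weight on the data is w = (n/σ²)/(n/σ² + 1/τ₀²) = 0.0235414/(0.0235414+0.00381039) = 0.86069.
Posterior mean = w·x̄ + (1−w)·μ₀ = 0.86069·611.03 + 0.13931·619.63 = 612.228. Posterior variance = 1/(0.0235414+0.00381039) = 36.5607, so SD = 6.047.

Posterior mean ≈ 612.228; posterior SD ≈ 6.047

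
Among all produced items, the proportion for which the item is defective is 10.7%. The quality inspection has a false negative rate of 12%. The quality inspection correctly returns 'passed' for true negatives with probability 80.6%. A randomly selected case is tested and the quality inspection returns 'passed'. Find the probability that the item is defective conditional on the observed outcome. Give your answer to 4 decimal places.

P(H | E) ≈ 0.0175

Let H be the event that the item is defective. P(H) = 0.107, so P(¬H) = 0.893. With E the 'passed' result, P(E|H) = 0.12 and P(E|¬H) = 0.806.
P(E) = 0.12·0.107 + 0.806·0.893 = 0.012840 + 0.71976 = 0.73260.
By Bayes' theorem, P(H|E) = 0.012840 / 0.73260 = 0.0175.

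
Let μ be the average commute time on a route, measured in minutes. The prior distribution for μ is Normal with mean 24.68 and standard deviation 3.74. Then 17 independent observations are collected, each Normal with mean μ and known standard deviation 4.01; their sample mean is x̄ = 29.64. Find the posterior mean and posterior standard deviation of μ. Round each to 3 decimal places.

With known σ, the Normal prior is conjugate. Weight on the data is w = (n/σ²)/(n/σ² + 1/τ₀²) = 1.05721/(1.05721+0.0714919) = 0.93666.
Posterior mean = w·x̄ + (1−w)·μ₀ = 0.93666·29.64 + 0.063340·24.68 = 29.326. Posterior variance = 1/(1.05721+0.0714919) = 0.885976, so SD = 0.941.

Posterior mean ≈ 29.326; posterior SD ≈ 0.941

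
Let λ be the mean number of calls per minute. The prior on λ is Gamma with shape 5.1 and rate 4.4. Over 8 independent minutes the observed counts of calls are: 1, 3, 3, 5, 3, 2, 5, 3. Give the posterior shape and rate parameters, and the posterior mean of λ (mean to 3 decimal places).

The Poisson likelihood adds the total count to the shape and the number of exposure periods to the rate. Here ∑xᵢ = 25 and n = 8, so shape 5.1→30.1 and rate 4.4→12.4.
Posterior mean = shape/rate = 30.1/12.4 = 2.427.

Posterior: Gamma(shape=30.1, rate=12.4); mean ≈ 2.427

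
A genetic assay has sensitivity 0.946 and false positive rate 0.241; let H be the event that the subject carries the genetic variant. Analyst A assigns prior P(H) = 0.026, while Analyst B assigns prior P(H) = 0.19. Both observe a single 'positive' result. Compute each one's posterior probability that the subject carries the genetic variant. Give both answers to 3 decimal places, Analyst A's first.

The likelihood ratio for a 'positive' result is 0.946/0.241 = 3.9253.
Analyst A: prior odds 0.026/0.974 = 0.026694; posterior odds 0.10478; posterior probability 0.095.
Analyst B: prior odds 0.19/0.81 = 0.23457; posterior odds 0.92075; posterior probability 0.479.

Analyst A: 0.095; Analyst B: 0.479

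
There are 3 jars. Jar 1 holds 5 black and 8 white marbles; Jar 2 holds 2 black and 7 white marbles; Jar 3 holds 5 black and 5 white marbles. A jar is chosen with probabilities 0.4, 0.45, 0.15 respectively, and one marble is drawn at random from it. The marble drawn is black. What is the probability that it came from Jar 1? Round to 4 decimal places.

P(black|Jar 1) = 0.3846; P(black|Jar 2) = 0.2222; P(black|Jar 3) = 0.5.
Prior × likelihood for each source: 0.4·0.3846=0.1538, 0.45·0.2222=0.1000, 0.15·0.5=0.07500. Summing gives P(black) = 0.32885.
P(Jar 1 | black) = 0.1538 / 0.32885 = 0.4678.

Posterior probability ≈ 0.4678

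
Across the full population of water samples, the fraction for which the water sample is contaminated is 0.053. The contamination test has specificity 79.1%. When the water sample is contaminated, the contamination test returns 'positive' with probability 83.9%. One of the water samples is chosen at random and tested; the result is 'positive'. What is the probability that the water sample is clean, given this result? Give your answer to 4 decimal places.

Write H for 'the water sample is contaminated'. Prior odds H:¬H = 0.053/0.947 = 0.055966. For the 'positive' outcome, the likelihood ratio is 0.839/0.209 = 4.0144.
Posterior odds = 0.055966 × 4.0144 = 0.22467, so P(H|E) = 0.22467/(1+0.22467) = 0.1835. Then P(¬H|E) = 1 − 0.1835 = 0.8165.

P(¬H | E) ≈ 0.8165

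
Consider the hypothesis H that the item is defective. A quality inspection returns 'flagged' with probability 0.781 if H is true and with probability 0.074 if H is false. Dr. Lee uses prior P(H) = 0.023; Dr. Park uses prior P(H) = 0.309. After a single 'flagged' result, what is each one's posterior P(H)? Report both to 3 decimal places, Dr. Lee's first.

P('+'|H) = 0.781, P('+'|¬H) = 0.074.
Dr. Lee: numerator 0.781·0.023 = 0.017963; evidence = 0.017963+0.074·0.977 = 0.090261; posterior = 0.199.
Dr. Park: numerator 0.781·0.309 = 0.24133; evidence = 0.24133+0.074·0.691 = 0.29246; posterior = 0.825.

Dr. Lee: 0.199; Dr. Park: 0.825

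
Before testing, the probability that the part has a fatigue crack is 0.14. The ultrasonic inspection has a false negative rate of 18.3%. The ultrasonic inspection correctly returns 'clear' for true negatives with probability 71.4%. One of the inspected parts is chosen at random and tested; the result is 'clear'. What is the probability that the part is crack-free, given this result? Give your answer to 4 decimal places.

Let H be the event that the part has a fatigue crack. P(H) = 0.14, so P(¬H) = 0.86. With E the 'clear' result, P(E|H) = 0.183 and P(E|¬H) = 0.714.
P(E) = 0.183·0.14 + 0.714·0.86 = 0.025620 + 0.61404 = 0.63966.
By Bayes' theorem, P(H|E) = 0.025620 / 0.63966 = 0.0401. Hence P(¬H|E) = 1 − 0.0401 = 0.9599.

P(¬H | E) ≈ 0.9599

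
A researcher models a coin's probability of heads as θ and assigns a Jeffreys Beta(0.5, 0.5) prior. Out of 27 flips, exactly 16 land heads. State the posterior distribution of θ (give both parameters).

The binomial likelihood is conjugate to the Beta prior: with 16 successes and 11 failures, the posterior is Beta(0.5+16, 0.5+11) = Beta(16.5, 11.5).

Posterior: Beta(16.5, 11.5)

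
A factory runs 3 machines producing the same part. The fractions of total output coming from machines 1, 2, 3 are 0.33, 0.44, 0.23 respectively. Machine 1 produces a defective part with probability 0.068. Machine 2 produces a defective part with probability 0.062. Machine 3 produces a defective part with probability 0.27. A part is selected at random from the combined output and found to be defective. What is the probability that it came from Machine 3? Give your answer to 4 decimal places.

P(defective|M1) = 0.068; P(defective|M2) = 0.062; P(defective|M3) = 0.27.
Prior × likelihood for each source: 0.33·0.068=0.02244, 0.44·0.062=0.02728, 0.23·0.27=0.06210. Summing gives P(defective) = 0.11182.
P(Machine 3 | defective) = 0.06210 / 0.11182 = 0.5554.

Posterior probability ≈ 0.5554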